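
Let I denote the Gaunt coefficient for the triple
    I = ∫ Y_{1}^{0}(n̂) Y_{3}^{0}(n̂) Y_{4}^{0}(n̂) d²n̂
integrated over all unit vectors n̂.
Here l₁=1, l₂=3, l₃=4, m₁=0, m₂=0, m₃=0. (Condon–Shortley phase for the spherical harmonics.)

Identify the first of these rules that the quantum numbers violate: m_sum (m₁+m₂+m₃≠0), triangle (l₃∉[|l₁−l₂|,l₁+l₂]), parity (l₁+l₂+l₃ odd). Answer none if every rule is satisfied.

none

azimuthal sum: 0 + 0 + 0 = 0  ✓
2 ≤ 4 ≤ 4 (triangle on l)  ✓
L = 1 + 3 + 4 = 8 (even)  ✓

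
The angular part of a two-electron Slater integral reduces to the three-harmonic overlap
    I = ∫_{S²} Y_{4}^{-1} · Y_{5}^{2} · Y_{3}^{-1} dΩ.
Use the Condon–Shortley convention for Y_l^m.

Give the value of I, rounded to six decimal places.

0.148044

Rules hold: Σm=0, L=12 even, 1≤3≤9.
N = 9·11·7 = 693
Δ = 6!·2!·4!/13! = 1/180180
Racah Σ t=2..4: t=2:+1/576 t=3:−1/144 t=4:+1/576 = -1/288
⇒ 3j(4 5 3; 0 0 0)² = 20/1001, sgn +1
Racah Σ t=3..5: t=3:−1/1728 t=4:+1/288 t=5:−1/960 = 1/540
⇒ 3j(4 5 3; -1 2 -1)² = 128/6435, sgn +1
4πI² = N·(3j₀)²·(3jₘ)² = 512/1859
I = +1·√(0.275417/4π) = 0.14804384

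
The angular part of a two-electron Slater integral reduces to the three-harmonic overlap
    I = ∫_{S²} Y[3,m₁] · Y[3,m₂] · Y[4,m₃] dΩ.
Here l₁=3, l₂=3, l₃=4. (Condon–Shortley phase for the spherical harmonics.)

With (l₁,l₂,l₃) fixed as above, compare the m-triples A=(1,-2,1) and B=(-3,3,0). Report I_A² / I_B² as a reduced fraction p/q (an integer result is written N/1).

Shared (l₁,l₂,l₃)=(3,3,4): N and (l;000)² cancel in I_A²/I_B².
A: Δ = 2!·4!·4!/11! = 1/34650; Racah Σ t=0..1: t=0:+1/48 t=1:−1/144 = 1/72; ⇒ 3j(3 3 4; 1 -2 1)² = 16/693, sgn -1
B: Δ = 2!·4!·4!/11! = 1/34650; Racah Σ t=2..2: t=2:+1/1152 = 1/1152; ⇒ 3j(3 3 4; -3 3 0)² = 1/154, sgn +1
I_A²/I_B² = (16/693)/(1/154) = 32/9

32/9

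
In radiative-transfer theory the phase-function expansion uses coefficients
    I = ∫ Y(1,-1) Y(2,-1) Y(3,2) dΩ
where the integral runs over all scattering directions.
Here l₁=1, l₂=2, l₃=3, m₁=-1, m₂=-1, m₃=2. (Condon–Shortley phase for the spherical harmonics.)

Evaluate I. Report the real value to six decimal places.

m-sum 0 ✓  L=6 even ✓  1≤3≤3 ✓
Π(2lᵢ+1) = 3×5×7 = 105
triangle coeff Δ(1,2,3) = 1/105
Σ_t [0,0]: t=0:+1/4 = 1/4
(3j)²=3/35 [(1 2 3; 0 0 0)], sign=-1
Σ_t [0,0]: t=0:+1/12 = 1/12
(3j)²=2/21 [(1 2 3; -1 -1 2)], sign=-1
⇒ 4πI² = 6/7
I = (+1)√(6/7/(4π)) = 0.26116903

0.261169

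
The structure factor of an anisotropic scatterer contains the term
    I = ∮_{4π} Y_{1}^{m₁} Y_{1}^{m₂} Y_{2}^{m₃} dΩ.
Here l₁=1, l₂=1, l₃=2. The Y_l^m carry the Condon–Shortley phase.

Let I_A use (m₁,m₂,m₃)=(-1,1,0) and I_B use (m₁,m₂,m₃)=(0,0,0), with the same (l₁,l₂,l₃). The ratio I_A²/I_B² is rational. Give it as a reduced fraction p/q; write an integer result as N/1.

Shared (l₁,l₂,l₃)=(1,1,2): N and (l;000)² cancel in I_A²/I_B².
A: Δ = 0!·2!·2!/5! = 1/30; Racah Σ t=0..0: t=0:+1/4 = 1/4; ⇒ 3j(1 1 2; -1 1 0)² = 1/30, sgn +1
B: Δ = 0!·2!·2!/5! = 1/30; Racah Σ t=0..0: t=0:+1/1 = 1/1; ⇒ 3j(1 1 2; 0 0 0)² = 2/15, sgn +1
I_A²/I_B² = (1/30)/(2/15) = 1/4

1/4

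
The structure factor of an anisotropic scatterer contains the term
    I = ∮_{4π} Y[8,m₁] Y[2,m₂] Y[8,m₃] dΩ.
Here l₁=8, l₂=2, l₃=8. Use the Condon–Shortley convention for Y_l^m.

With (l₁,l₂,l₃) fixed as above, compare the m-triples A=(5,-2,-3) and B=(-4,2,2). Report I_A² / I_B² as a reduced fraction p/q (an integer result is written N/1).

l's match ⇒ only the (l;m) 3-j factors differ between A and B.
A: triangle coeff Δ(8,2,8) = 1/348840; Σ_t [0,0]: t=0:+1/958003200 = 1/958003200; (3j)²=13/969 [(8 2 8; 5 -2 -3)], sign=-1
B: triangle coeff Δ(8,2,8) = 1/348840; Σ_t [2,2]: t=2:+1/348364800 = 1/348364800; (3j)²=11/646 [(8 2 8; -4 2 2)], sign=+1
I_A²/I_B² = (13/969)/(11/646) = 26/33

26/33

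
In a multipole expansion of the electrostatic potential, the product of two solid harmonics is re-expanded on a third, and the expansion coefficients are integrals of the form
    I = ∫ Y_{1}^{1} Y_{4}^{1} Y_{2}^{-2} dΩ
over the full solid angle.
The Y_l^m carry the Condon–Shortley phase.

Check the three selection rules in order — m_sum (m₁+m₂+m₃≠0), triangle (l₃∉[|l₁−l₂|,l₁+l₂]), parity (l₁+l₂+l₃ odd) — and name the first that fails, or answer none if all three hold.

azimuthal sum: 1 + 1 − 2 = 0  ✓
3 ≤ 2 ≤ 5 (triangle on l)  ✗
L = 1 + 4 + 2 = 7 (odd)

triangle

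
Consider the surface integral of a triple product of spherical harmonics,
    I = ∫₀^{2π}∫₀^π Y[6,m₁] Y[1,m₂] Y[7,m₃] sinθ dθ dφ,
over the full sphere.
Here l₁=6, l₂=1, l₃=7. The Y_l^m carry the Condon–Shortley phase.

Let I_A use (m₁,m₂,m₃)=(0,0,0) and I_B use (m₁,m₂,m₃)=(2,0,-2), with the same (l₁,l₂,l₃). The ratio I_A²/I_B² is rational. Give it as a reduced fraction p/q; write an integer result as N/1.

49/45

Shared (l₁,l₂,l₃)=(6,1,7): N and (l;000)² cancel in I_A²/I_B².
A: Δ = 0!·12!·2!/15! = 1/1365; Racah Σ t=0..0: t=0:+1/518400 = 1/518400; ⇒ 3j(6 1 7; 0 0 0)² = 7/195, sgn -1
B: Δ = 0!·12!·2!/15! = 1/1365; Racah Σ t=0..0: t=0:+1/967680 = 1/967680; ⇒ 3j(6 1 7; 2 0 -2)² = 3/91, sgn -1
I_A²/I_B² = (7/195)/(3/91) = 49/45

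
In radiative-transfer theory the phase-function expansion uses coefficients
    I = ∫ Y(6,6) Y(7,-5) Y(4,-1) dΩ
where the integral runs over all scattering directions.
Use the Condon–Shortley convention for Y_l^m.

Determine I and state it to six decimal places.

l₁+l₂+l₃=17 is odd: 3j(l;000)=0 ⇒ I=0

0.000000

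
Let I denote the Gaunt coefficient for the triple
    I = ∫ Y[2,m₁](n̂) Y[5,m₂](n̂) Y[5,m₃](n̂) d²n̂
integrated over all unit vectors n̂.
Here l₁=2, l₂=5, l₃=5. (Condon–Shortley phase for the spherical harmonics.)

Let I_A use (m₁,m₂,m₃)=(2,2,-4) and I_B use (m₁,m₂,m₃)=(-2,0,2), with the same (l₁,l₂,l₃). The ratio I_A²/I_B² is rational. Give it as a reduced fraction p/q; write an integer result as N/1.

Shared (l₁,l₂,l₃)=(2,5,5): N and (l;000)² cancel in I_A²/I_B².
A: Δ = 2!·2!·8!/13! = 1/38610; Racah Σ t=0..0: t=0:+1/20160 = 1/20160; ⇒ 3j(2 5 5; 2 2 -4)² = 12/715, sgn -1
B: Δ = 2!·2!·8!/13! = 1/38610; Racah Σ t=2..2: t=2:+1/2880 = 1/2880; ⇒ 3j(2 5 5; -2 0 2)² = 14/429, sgn -1
I_A²/I_B² = (12/715)/(14/429) = 18/35

18/35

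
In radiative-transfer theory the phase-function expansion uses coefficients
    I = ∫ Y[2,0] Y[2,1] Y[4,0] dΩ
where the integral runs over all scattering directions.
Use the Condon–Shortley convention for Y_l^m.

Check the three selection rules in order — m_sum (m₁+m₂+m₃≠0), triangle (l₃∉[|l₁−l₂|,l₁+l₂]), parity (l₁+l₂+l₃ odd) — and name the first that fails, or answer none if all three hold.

m_sum

Σmᵢ = 1  ✗
l₃∈[|l₁−l₂|,l₁+l₂]=[0,4], have l₃=4
Σlᵢ = 8 ⇒ even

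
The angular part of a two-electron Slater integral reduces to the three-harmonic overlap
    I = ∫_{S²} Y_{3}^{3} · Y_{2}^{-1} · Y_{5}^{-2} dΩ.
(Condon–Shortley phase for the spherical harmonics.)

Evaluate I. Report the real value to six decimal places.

0.063396

Rules hold: Σm=0, L=10 even, 1≤5≤5.
N = 7·5·11 = 385
Δ = 0!·6!·4!/11! = 1/2310
Racah Σ t=0..0: t=0:+1/144 = 1/144
⇒ 3j(3 2 5; 0 0 0)² = 10/231, sgn -1
Racah Σ t=0..0: t=0:+1/4320 = 1/4320
⇒ 3j(3 2 5; 3 -1 -2)² = 1/330, sgn -1
4πI² = N·(3j₀)²·(3jₘ)² = 5/99
I = +1·√(0.0505051/4π) = 0.06339609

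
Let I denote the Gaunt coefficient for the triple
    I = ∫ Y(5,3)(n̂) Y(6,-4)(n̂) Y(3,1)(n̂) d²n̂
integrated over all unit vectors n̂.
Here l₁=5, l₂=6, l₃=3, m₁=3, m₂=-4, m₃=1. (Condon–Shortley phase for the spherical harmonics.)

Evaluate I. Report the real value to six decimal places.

m-sum 0 ✓  L=14 even ✓  1≤3≤11 ✓
Π(2lᵢ+1) = 11×13×7 = 1001
triangle coeff Δ(5,6,3) = 1/675675
Σ_t [3,5]: t=3:−1/8640 t=4:+1/2304 t=5:−1/8640 = 7/34560
(3j)²=7/429 [(5 6 3; 0 0 0)], sign=-1
Σ_t [0,2]: t=0:+1/322560 t=1:−1/30240 t=2:+1/69120 = -1/64512
(3j)²=10/1001 [(5 6 3; 3 -4 1)], sign=-1
⇒ 4πI² = 70/429
I = (+1)√(70/429/(4π)) = 0.11395029

0.113950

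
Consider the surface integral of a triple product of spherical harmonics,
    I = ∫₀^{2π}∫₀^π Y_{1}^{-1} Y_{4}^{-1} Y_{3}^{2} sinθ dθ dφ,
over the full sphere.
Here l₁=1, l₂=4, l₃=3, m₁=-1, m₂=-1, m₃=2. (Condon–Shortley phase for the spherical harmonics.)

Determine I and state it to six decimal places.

-0.106622

Rules hold: Σm=0, L=8 even, 3≤3≤5.
N = 3·9·7 = 189
Δ = 2!·0!·6!/9! = 1/252
Racah Σ t=1..1: t=1:−1/36 = -1/36
⇒ 3j(1 4 3; 0 0 0)² = 4/63, sgn +1
Racah Σ t=2..2: t=2:+1/240 = 1/240
⇒ 3j(1 4 3; -1 -1 2)² = 1/84, sgn -1
4πI² = N·(3j₀)²·(3jₘ)² = 1/7
I = -1·√(0.142857/4π) = -0.10662181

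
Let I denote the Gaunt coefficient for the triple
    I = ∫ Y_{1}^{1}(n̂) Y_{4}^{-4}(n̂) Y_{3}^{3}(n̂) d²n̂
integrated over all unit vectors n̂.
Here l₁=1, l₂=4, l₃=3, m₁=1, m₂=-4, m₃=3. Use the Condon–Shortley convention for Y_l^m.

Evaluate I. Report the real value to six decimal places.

0.325735

m-sum 0 ✓  L=8 even ✓  3≤3≤5 ✓
Π(2lᵢ+1) = 3×9×7 = 189
triangle coeff Δ(1,4,3) = 1/252
Σ_t [1,1]: t=1:−1/36 = -1/36
(3j)²=4/63 [(1 4 3; 0 0 0)], sign=+1
Σ_t [0,0]: t=0:+1/1440 = 1/1440
(3j)²=1/9 [(1 4 3; 1 -4 3)], sign=+1
⇒ 4πI² = 4/3
I = (+1)√(4/3/(4π)) = 0.32573501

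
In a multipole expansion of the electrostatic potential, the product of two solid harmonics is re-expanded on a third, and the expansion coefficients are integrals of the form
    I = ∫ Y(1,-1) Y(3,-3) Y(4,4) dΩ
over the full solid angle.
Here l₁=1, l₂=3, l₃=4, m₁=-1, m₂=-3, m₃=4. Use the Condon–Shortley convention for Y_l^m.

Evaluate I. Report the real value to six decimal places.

0.325735

Rules hold: Σm=0, L=8 even, 2≤4≤4.
N = 3·7·9 = 189
Δ = 0!·2!·6!/9! = 1/252
Racah Σ t=0..0: t=0:+1/36 = 1/36
⇒ 3j(1 3 4; 0 0 0)² = 4/63, sgn +1
Racah Σ t=0..0: t=0:+1/1440 = 1/1440
⇒ 3j(1 3 4; -1 -3 4)² = 1/9, sgn +1
4πI² = N·(3j₀)²·(3jₘ)² = 4/3
I = +1·√(1.33333/4π) = 0.32573501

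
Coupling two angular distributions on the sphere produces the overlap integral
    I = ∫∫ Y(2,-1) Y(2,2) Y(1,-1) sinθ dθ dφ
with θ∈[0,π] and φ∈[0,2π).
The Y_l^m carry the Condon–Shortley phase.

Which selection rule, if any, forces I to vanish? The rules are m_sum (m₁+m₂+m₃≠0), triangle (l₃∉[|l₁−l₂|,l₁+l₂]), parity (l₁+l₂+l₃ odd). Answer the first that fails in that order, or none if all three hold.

azimuthal sum: -1 + 2 − 1 = 0  ✓
0 ≤ 1 ≤ 4 (triangle on l)  ✓
L = 2 + 2 + 1 = 5 (odd)  ✗

parity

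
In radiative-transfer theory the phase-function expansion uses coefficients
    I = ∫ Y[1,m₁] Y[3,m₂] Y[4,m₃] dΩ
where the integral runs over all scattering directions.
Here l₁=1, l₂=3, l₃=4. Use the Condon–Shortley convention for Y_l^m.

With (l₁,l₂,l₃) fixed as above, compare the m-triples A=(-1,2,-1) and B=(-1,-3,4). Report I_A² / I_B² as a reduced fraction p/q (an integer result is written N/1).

Shared (l₁,l₂,l₃)=(1,3,4): N and (l;000)² cancel in I_A²/I_B².
A: Δ = 0!·2!·6!/9! = 1/252; Racah Σ t=0..0: t=0:+1/240 = 1/240; ⇒ 3j(1 3 4; -1 2 -1)² = 1/84, sgn -1
B: Δ = 0!·2!·6!/9! = 1/252; Racah Σ t=0..0: t=0:+1/1440 = 1/1440; ⇒ 3j(1 3 4; -1 -3 4)² = 1/9, sgn +1
I_A²/I_B² = (1/84)/(1/9) = 3/28

3/28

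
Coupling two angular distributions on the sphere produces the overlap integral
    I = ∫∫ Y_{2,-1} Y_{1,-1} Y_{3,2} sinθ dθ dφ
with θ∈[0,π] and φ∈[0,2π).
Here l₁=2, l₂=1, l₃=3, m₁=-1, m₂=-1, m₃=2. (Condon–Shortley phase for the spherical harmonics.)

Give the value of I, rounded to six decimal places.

0.261169

Rules hold: Σm=0, L=6 even, 1≤3≤3.
N = 5·3·7 = 105
Δ = 0!·4!·2!/7! = 1/105
Racah Σ t=0..0: t=0:+1/4 = 1/4
⇒ 3j(2 1 3; 0 0 0)² = 3/35, sgn -1
Racah Σ t=0..0: t=0:+1/12 = 1/12
⇒ 3j(2 1 3; -1 -1 2)² = 2/21, sgn -1
4πI² = N·(3j₀)²·(3jₘ)² = 6/7
I = +1·√(0.857143/4π) = 0.26116903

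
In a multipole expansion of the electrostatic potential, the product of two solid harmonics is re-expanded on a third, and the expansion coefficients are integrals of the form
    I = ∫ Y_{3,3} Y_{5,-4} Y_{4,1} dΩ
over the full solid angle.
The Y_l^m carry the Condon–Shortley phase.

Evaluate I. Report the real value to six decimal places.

-0.186208

Rules hold: Σm=0, L=12 even, 2≤4≤8.
N = 7·11·9 = 693
Δ = 4!·2!·6!/13! = 1/180180
Racah Σ t=1..3: t=1:−1/576 t=2:+1/144 t=3:−1/576 = 1/288
⇒ 3j(3 5 4; 0 0 0)² = 20/1001, sgn +1
Racah Σ t=0..0: t=0:+1/5760 = 1/5760
⇒ 3j(3 5 4; 3 -4 1)² = 9/286, sgn -1
4πI² = N·(3j₀)²·(3jₘ)² = 810/1859
I = -1·√(0.435718/4π) = -0.18620781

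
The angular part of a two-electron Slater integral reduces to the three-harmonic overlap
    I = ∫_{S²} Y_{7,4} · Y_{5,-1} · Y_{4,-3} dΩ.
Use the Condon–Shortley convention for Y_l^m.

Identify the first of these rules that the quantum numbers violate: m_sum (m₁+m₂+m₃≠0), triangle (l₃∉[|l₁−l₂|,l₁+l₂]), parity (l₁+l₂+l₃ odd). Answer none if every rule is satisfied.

none

m₁+m₂+m₃ = 4 − 1 − 3 = 0  ✓
triangle: |7−5|=2 ≤ l₃=4 ≤ 7+5=12  ✓
parity: l₁+l₂+l₃ = 16 is even  ✓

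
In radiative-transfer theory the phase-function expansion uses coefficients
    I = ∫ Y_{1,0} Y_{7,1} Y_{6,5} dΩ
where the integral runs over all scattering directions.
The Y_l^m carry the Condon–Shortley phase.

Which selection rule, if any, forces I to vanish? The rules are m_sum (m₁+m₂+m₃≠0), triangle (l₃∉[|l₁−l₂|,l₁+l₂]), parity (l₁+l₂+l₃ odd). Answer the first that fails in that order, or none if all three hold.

m_sum

m₁+m₂+m₃ = 0 + 1 + 5 = 6  ✗
triangle: |1−7|=6 ≤ l₃=6 ≤ 1+7=8
parity: l₁+l₂+l₃ = 14 is even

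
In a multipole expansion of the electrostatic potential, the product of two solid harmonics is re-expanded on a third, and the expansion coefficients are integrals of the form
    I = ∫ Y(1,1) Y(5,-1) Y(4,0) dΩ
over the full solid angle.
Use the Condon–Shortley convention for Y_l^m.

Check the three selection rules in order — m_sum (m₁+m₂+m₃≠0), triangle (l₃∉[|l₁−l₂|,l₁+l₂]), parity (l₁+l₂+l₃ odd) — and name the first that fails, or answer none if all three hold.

none

m₁+m₂+m₃ = 1 − 1 + 0 = 0  ✓
triangle: |1−5|=4 ≤ l₃=4 ≤ 1+5=6  ✓
parity: l₁+l₂+l₃ = 10 is even  ✓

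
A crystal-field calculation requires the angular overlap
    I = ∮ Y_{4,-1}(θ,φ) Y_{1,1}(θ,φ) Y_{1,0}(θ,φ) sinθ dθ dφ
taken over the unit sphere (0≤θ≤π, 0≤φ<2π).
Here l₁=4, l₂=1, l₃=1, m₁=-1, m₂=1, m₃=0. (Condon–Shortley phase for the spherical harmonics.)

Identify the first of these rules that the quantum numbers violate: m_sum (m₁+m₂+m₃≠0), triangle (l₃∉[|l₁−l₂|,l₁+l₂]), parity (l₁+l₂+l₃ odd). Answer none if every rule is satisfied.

m₁+m₂+m₃ = -1 + 1 + 0 = 0  ✓
triangle: |4−1|=3 ≤ l₃=1 ≤ 4+1=5  ✗
parity: l₁+l₂+l₃ = 6 is even

triangle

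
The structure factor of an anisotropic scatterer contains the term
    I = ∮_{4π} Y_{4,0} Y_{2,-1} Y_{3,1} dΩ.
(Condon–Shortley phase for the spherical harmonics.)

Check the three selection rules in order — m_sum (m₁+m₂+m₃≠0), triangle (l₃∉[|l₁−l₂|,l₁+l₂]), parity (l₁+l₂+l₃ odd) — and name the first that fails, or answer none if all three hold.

parity

Σmᵢ = 0  ✓
l₃∈[|l₁−l₂|,l₁+l₂]=[2,6], have l₃=3  ✓
Σlᵢ = 9 ⇒ odd  ✗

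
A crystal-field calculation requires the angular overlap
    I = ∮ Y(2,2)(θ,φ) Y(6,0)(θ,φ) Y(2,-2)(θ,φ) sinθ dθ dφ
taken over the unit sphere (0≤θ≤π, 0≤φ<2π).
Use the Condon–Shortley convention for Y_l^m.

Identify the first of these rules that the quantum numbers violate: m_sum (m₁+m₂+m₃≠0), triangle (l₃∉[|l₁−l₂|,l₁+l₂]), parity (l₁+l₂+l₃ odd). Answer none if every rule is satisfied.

triangle

m₁+m₂+m₃ = 2 + 0 − 2 = 0  ✓
triangle: |2−6|=4 ≤ l₃=2 ≤ 2+6=8  ✗
parity: l₁+l₂+l₃ = 10 is even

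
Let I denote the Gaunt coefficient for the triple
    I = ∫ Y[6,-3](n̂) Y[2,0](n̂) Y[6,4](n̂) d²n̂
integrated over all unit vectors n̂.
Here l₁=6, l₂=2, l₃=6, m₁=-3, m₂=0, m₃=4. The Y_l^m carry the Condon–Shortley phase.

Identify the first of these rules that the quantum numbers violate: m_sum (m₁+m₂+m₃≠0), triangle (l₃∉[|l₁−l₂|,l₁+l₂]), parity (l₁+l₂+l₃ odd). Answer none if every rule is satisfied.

Σmᵢ = 1  ✗
l₃∈[|l₁−l₂|,l₁+l₂]=[4,8], have l₃=6
Σlᵢ = 14 ⇒ even

m_sum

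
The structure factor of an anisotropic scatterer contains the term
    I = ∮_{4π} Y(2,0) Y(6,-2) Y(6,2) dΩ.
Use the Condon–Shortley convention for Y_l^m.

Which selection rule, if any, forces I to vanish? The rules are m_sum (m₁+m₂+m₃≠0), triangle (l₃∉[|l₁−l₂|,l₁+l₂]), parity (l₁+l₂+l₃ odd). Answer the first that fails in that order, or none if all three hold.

azimuthal sum: 0 − 2 + 2 = 0  ✓
4 ≤ 6 ≤ 8 (triangle on l)  ✓
L = 2 + 6 + 6 = 14 (even)  ✓

none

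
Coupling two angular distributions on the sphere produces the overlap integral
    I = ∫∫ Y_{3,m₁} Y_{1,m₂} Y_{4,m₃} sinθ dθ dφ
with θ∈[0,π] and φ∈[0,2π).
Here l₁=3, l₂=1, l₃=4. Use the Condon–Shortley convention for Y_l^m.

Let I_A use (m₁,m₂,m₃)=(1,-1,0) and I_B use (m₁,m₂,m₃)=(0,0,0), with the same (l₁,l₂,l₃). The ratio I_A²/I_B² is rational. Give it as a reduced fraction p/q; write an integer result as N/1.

l's match ⇒ only the (l;m) 3-j factors differ between A and B.
A: triangle coeff Δ(3,1,4) = 1/252; Σ_t [0,0]: t=0:+1/96 = 1/96; (3j)²=1/42 [(3 1 4; 1 -1 0)], sign=+1
B: triangle coeff Δ(3,1,4) = 1/252; Σ_t [0,0]: t=0:+1/36 = 1/36; (3j)²=4/63 [(3 1 4; 0 0 0)], sign=+1
I_A²/I_B² = (1/42)/(4/63) = 3/8

3/8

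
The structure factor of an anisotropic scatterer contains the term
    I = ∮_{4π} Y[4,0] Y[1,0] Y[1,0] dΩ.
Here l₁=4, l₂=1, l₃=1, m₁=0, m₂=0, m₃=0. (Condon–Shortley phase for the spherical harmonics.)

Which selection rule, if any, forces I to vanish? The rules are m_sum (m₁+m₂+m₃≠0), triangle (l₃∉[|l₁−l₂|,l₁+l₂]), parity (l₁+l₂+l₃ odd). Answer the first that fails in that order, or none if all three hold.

azimuthal sum: 0 + 0 + 0 = 0  ✓
3 ≤ 1 ≤ 5 (triangle on l)  ✗
L = 4 + 1 + 1 = 6 (even)

triangle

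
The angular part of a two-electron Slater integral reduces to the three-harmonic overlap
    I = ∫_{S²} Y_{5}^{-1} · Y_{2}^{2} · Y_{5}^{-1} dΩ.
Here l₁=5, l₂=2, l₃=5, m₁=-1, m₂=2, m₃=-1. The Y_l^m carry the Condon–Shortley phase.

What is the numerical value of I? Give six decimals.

Checks pass: Σm=0; 12 even; l₃=5∈[3,7].
(2·5+1)(2·2+1)(2·5+1) = 605
Δ: 2! 8! 2! / 13! → 1/38610
sum: t=0:+1/2880 t=1:−1/576 t=2:+1/2880 = -1/960
3j²(5 2 5; 0 0 0) = Δ·Π!·Σ² = 10/429  (sign +1)
sum: t=2:+1/2304 = 1/2304
3j²(5 2 5; -1 2 -1) = Δ·Π!·Σ² = 5/143  (sign +1)
combine: 4πI² = 605·10/429·5/143 = 250/507
take √, sign +1: I = 0.19808933

0.198089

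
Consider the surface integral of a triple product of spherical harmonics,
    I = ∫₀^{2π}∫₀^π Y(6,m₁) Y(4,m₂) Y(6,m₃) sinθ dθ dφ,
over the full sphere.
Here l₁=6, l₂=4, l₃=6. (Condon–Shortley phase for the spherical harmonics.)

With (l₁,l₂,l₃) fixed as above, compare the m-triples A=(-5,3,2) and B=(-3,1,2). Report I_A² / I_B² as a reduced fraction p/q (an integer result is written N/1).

Same 6,4,6: normalisation and zero-m 3j drop out of the ratio.
A: Δ: 4! 8! 4! / 17! → 1/15315300; sum: t=3:−1/5806080 t=4:+1/725760 = 1/829440; 3j²(6 4 6; -5 3 2) = Δ·Π!·Σ² = 49/2652  (sign +1)
B: Δ: 4! 8! 4! / 17! → 1/15315300; sum: t=1:−1/5806080 t=2:+1/120960 t=3:−1/34560 t=4:+1/103680 = -13/1161216; 3j²(6 4 6; -3 1 2) = Δ·Π!·Σ² = 65/5236  (sign -1)
I_A²/I_B² = (49/2652)/(65/5236) = 3773/2535

3773/2535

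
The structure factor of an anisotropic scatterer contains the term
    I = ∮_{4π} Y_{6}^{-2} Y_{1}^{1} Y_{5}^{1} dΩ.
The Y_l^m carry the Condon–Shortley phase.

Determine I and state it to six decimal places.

0.216205

m-sum 0 ✓  L=12 even ✓  5≤5≤7 ✓
Π(2lᵢ+1) = 13×3×11 = 429
triangle coeff Δ(6,1,5) = 1/858
Σ_t [1,1]: t=1:−1/14400 = -1/14400
(3j)²=6/143 [(6 1 5; 0 0 0)], sign=+1
Σ_t [2,2]: t=2:+1/34560 = 1/34560
(3j)²=14/429 [(6 1 5; -2 1 1)], sign=+1
⇒ 4πI² = 84/143
I = (+1)√(84/143/(4π)) = 0.21620548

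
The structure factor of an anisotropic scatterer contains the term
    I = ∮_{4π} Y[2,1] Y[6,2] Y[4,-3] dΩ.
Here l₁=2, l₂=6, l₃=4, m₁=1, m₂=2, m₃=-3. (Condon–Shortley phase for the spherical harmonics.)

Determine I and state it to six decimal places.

0.089969

Rules hold: Σm=0, L=12 even, 4≤4≤8.
N = 5·13·9 = 585
Δ = 4!·0!·8!/13! = 1/6435
Racah Σ t=2..2: t=2:+1/2304 = 1/2304
⇒ 3j(2 6 4; 0 0 0)² = 5/143, sgn +1
Racah Σ t=1..1: t=1:−1/30240 = -1/30240
⇒ 3j(2 6 4; 1 2 -3)² = 32/6435, sgn +1
4πI² = N·(3j₀)²·(3jₘ)² = 160/1573
I = +1·√(0.101716/4π) = 0.08996855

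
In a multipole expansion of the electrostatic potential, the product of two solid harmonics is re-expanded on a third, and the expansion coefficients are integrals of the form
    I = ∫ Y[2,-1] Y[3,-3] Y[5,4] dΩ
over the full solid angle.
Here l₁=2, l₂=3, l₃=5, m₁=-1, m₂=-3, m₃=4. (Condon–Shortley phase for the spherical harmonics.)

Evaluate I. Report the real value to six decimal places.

m-sum 0 ✓  L=10 even ✓  1≤5≤5 ✓
Π(2lᵢ+1) = 5×7×11 = 385
triangle coeff Δ(2,3,5) = 1/2310
Σ_t [0,0]: t=0:+1/144 = 1/144
(3j)²=10/231 [(2 3 5; 0 0 0)], sign=-1
Σ_t [0,0]: t=0:+1/4320 = 1/4320
(3j)²=2/55 [(2 3 5; -1 -3 4)], sign=-1
⇒ 4πI² = 20/33
I = (+1)√(20/33/(4π)) = 0.21961050

0.219610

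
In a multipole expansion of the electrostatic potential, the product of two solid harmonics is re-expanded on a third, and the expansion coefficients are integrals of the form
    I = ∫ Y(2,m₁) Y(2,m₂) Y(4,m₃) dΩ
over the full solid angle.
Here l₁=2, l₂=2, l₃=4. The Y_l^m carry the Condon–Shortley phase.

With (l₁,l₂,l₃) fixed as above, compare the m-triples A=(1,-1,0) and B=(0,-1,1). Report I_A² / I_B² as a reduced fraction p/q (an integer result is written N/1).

l's match ⇒ only the (l;m) 3-j factors differ between A and B.
A: triangle coeff Δ(2,2,4) = 1/630; Σ_t [0,0]: t=0:+1/36 = 1/36; (3j)²=8/315 [(2 2 4; 1 -1 0)], sign=+1
B: triangle coeff Δ(2,2,4) = 1/630; Σ_t [0,0]: t=0:+1/24 = 1/24; (3j)²=1/21 [(2 2 4; 0 -1 1)], sign=-1
I_A²/I_B² = (8/315)/(1/21) = 8/15

8/15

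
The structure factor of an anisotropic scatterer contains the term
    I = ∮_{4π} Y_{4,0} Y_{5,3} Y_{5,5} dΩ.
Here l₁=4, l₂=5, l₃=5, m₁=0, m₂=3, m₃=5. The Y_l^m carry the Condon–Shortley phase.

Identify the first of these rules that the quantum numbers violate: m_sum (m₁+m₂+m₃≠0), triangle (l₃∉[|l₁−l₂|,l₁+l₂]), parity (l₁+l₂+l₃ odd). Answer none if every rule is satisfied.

Σmᵢ = 8  ✗
l₃∈[|l₁−l₂|,l₁+l₂]=[1,9], have l₃=5
Σlᵢ = 14 ⇒ even

m_sum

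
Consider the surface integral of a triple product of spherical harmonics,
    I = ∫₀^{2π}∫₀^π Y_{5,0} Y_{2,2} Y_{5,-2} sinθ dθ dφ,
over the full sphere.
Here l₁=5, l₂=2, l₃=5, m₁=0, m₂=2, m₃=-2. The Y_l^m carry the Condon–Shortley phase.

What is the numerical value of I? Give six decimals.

-0.191372

m-sum 0 ✓  L=12 even ✓  3≤5≤7 ✓
Π(2lᵢ+1) = 11×5×11 = 605
triangle coeff Δ(5,2,5) = 1/38610
Σ_t [0,2]: t=0:+1/2880 t=1:−1/576 t=2:+1/2880 = -1/960
(3j)²=10/429 [(5 2 5; 0 0 0)], sign=+1
Σ_t [2,2]: t=2:+1/2880 = 1/2880
(3j)²=14/429 [(5 2 5; 0 2 -2)], sign=-1
⇒ 4πI² = 700/1521
I = (-1)√(700/1521/(4π)) = -0.19137248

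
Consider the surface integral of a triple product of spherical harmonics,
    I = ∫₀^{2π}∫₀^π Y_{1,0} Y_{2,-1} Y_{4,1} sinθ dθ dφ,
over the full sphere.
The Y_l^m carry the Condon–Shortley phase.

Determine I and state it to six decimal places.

|1−2|≤4≤1+2 violated ⇒ I = 0

0.000000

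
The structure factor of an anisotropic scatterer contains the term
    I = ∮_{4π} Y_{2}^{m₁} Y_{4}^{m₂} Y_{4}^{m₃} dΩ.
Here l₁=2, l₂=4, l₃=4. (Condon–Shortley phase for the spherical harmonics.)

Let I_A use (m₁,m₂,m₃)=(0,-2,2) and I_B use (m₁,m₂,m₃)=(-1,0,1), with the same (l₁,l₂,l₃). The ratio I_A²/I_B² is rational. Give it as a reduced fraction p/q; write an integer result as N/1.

32/15

l's match ⇒ only the (l;m) 3-j factors differ between A and B.
A: triangle coeff Δ(2,4,4) = 1/13860; Σ_t [0,2]: t=0:+1/192 t=1:−1/120 t=2:+1/2880 = -1/360; (3j)²=16/3465 [(2 4 4; 0 -2 2)], sign=-1
B: triangle coeff Δ(2,4,4) = 1/13860; Σ_t [1,2]: t=1:−1/72 t=2:+1/96 = -1/288; (3j)²=1/462 [(2 4 4; -1 0 1)], sign=+1
I_A²/I_B² = (16/3465)/(1/462) = 32/15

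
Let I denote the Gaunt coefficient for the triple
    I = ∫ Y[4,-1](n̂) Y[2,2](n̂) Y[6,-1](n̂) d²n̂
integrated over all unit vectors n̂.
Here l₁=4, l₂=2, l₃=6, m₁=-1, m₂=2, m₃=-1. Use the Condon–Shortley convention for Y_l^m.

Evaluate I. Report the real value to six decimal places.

Checks pass: Σm=0; 12 even; l₃=6∈[2,6].
(2·4+1)(2·2+1)(2·6+1) = 585
Δ: 0! 8! 4! / 13! → 1/6435
sum: t=0:+1/2304 = 1/2304
3j²(4 2 6; 0 0 0) = Δ·Π!·Σ² = 5/143  (sign +1)
sum: t=0:+1/17280 = 1/17280
3j²(4 2 6; -1 2 -1) = Δ·Π!·Σ² = 7/1287  (sign -1)
combine: 4πI² = 585·5/143·7/1287 = 175/1573
take √, sign -1: I = -0.09409136

-0.094091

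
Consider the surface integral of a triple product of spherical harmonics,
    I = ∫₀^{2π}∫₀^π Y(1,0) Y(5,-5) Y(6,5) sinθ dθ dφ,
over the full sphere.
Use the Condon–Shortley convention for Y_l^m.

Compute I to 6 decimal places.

-0.135514

m-sum 0 ✓  L=12 even ✓  4≤6≤6 ✓
Π(2lᵢ+1) = 3×11×13 = 429
triangle coeff Δ(1,5,6) = 1/858
Σ_t [0,0]: t=0:+1/14400 = 1/14400
(3j)²=6/143 [(1 5 6; 0 0 0)], sign=+1
Σ_t [0,0]: t=0:+1/3628800 = 1/3628800
(3j)²=1/78 [(1 5 6; 0 -5 5)], sign=-1
⇒ 4πI² = 3/13
I = (-1)√(3/13/(4π)) = -0.13551395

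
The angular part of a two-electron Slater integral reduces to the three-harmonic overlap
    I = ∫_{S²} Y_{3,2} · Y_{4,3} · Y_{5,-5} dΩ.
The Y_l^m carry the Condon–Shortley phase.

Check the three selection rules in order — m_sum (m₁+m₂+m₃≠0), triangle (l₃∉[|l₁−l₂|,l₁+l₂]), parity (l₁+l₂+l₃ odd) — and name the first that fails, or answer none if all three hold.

none

azimuthal sum: 2 + 3 − 5 = 0  ✓
1 ≤ 5 ≤ 7 (triangle on l)  ✓
L = 3 + 4 + 5 = 12 (even)  ✓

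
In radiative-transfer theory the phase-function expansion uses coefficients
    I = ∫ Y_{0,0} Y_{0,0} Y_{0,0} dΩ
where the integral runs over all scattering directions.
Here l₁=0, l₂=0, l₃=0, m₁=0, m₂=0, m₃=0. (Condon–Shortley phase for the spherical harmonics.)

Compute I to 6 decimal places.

0.282095

Rules hold: Σm=0, L=0 even, 0≤0≤0.
N = 1·1·1 = 1
Δ = 0!·0!·0!/1! = 1/1
Racah Σ t=0..0: t=0:+1/1 = 1/1
⇒ 3j(0 0 0; 0 0 0)² = 1/1, sgn +1
(m-triple is (0,0,0) — same symbol as above.)
4πI² = N·(3j₀)²·(3jₘ)² = 1/1
I = +1·√(1/4π) = 0.28209479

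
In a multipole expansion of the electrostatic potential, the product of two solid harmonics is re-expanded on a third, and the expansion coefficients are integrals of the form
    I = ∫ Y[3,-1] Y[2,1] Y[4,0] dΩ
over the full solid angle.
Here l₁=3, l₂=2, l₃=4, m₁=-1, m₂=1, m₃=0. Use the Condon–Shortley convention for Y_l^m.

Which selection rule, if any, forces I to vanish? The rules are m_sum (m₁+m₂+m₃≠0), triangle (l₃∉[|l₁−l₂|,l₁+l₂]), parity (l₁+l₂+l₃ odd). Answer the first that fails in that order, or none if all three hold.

Σmᵢ = 0  ✓
l₃∈[|l₁−l₂|,l₁+l₂]=[1,5], have l₃=4  ✓
Σlᵢ = 9 ⇒ odd  ✗

parity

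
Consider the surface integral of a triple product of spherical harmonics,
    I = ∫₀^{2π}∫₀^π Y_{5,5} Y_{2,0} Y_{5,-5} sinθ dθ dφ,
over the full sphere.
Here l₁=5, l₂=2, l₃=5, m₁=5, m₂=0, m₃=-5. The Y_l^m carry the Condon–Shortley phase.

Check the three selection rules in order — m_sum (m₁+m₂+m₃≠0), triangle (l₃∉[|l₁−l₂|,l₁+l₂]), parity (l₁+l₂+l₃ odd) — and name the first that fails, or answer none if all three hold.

azimuthal sum: 5 + 0 − 5 = 0  ✓
3 ≤ 5 ≤ 7 (triangle on l)  ✓
L = 5 + 2 + 5 = 12 (even)  ✓

none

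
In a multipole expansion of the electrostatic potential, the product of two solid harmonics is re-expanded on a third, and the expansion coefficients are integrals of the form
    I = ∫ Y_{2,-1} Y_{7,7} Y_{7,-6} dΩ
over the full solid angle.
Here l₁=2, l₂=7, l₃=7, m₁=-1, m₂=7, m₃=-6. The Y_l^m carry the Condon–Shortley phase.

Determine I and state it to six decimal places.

Checks pass: Σm=0; 16 even; l₃=7∈[5,9].
(2·2+1)(2·7+1)(2·7+1) = 1125
Δ: 2! 2! 12! / 17! → 1/185640
sum: t=0:+1/2419200 t=1:−1/518400 t=2:+1/2419200 = -1/907200
3j²(2 7 7; 0 0 0) = Δ·Π!·Σ² = 56/3315  (sign +1)
sum: t=2:+1/958003200 = 1/958003200
3j²(2 7 7; -1 7 -6) = Δ·Π!·Σ² = 13/680  (sign -1)
combine: 4πI² = 1125·56/3315·13/680 = 105/289
take √, sign -1: I = -0.17003597

-0.170036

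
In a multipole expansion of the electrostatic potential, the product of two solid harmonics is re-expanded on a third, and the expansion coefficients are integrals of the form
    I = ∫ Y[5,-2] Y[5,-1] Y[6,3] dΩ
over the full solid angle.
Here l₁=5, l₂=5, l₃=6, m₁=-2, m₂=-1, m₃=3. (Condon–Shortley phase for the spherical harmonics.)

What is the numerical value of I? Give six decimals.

Checks pass: Σm=0; 16 even; l₃=6∈[0,10].
(2·5+1)(2·5+1)(2·6+1) = 1573
Δ: 4! 6! 6! / 17! → 1/28588560
sum: t=0:+1/345600 t=1:−1/13824 t=2:+1/5184 t=3:−1/13824 t=4:+1/345600 = 7/129600
3j²(5 5 6; 0 0 0) = Δ·Π!·Σ² = 80/7293  (sign +1)
sum: t=1:−1/155520 t=2:+1/23040 t=3:−1/34560 t=4:+1/622080 = 1/103680
3j²(5 5 6; -2 -1 3) = Δ·Π!·Σ² = 9/2431  (sign -1)
combine: 4πI² = 1573·80/7293·9/2431 = 240/3757
take √, sign -1: I = -0.07129845

-0.071298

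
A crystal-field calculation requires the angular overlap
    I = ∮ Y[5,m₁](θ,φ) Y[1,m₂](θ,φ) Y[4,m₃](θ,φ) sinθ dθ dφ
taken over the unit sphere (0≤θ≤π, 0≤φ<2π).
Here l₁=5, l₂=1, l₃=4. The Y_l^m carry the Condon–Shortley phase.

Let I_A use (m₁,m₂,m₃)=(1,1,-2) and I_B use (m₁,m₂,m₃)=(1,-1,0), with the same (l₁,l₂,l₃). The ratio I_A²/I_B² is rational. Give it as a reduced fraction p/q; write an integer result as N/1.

2/5

Shared (l₁,l₂,l₃)=(5,1,4): N and (l;000)² cancel in I_A²/I_B².
A: Δ = 2!·8!·0!/11! = 1/495; Racah Σ t=2..2: t=2:+1/2880 = 1/2880; ⇒ 3j(5 1 4; 1 1 -2)² = 2/165, sgn +1
B: Δ = 2!·8!·0!/11! = 1/495; Racah Σ t=0..0: t=0:+1/1152 = 1/1152; ⇒ 3j(5 1 4; 1 -1 0)² = 1/33, sgn +1
I_A²/I_B² = (2/165)/(1/33) = 2/5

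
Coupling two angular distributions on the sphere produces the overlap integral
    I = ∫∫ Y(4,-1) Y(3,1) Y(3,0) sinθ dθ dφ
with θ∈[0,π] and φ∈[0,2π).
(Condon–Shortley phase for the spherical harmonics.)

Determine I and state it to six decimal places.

-0.099323

Checks pass: Σm=0; 10 even; l₃=3∈[1,7].
(2·4+1)(2·3+1)(2·3+1) = 441
Δ: 4! 4! 2! / 11! → 1/34650
sum: t=1:−1/72 t=2:+1/16 t=3:−1/72 = 5/144
3j²(4 3 3; 0 0 0) = Δ·Π!·Σ² = 2/77  (sign -1)
sum: t=2:+1/48 t=3:−1/24 t=4:+1/288 = -5/288
3j²(4 3 3; -1 1 0) = Δ·Π!·Σ² = 5/462  (sign +1)
combine: 4πI² = 441·2/77·5/462 = 15/121
take √, sign -1: I = -0.09932258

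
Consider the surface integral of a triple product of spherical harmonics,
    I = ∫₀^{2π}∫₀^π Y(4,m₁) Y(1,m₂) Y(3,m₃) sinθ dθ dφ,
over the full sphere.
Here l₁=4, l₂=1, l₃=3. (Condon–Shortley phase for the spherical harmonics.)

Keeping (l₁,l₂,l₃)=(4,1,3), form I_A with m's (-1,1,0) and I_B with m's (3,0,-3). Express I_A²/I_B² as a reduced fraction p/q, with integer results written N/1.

l's match ⇒ only the (l;m) 3-j factors differ between A and B.
A: triangle coeff Δ(4,1,3) = 1/252; Σ_t [2,2]: t=2:+1/72 = 1/72; (3j)²=5/126 [(4 1 3; -1 1 0)], sign=-1
B: triangle coeff Δ(4,1,3) = 1/252; Σ_t [1,1]: t=1:−1/720 = -1/720; (3j)²=1/36 [(4 1 3; 3 0 -3)], sign=-1
I_A²/I_B² = (5/126)/(1/36) = 10/7

10/7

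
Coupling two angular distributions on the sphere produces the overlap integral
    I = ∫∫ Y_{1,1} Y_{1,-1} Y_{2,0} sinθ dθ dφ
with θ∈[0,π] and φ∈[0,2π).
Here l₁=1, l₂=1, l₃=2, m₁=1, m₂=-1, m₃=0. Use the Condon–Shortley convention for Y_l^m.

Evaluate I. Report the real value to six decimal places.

0.126157

m-sum 0 ✓  L=4 even ✓  0≤2≤2 ✓
Π(2lᵢ+1) = 3×3×5 = 45
triangle coeff Δ(1,1,2) = 1/30
Σ_t [0,0]: t=0:+1/1 = 1/1
(3j)²=2/15 [(1 1 2; 0 0 0)], sign=+1
Σ_t [0,0]: t=0:+1/4 = 1/4
(3j)²=1/30 [(1 1 2; 1 -1 0)], sign=+1
⇒ 4πI² = 1/5
I = (+1)√(1/5/(4π)) = 0.12615663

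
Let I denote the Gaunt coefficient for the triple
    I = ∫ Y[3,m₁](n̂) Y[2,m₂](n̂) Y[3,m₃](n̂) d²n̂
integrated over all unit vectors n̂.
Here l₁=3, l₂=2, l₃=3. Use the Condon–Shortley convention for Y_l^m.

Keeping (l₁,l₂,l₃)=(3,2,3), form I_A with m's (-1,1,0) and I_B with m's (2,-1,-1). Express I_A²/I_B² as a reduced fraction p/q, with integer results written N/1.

2/15

Shared (l₁,l₂,l₃)=(3,2,3): N and (l;000)² cancel in I_A²/I_B².
A: Δ = 2!·4!·2!/9! = 1/3780; Racah Σ t=1..2: t=1:−1/12 t=2:+1/8 = 1/24; ⇒ 3j(3 2 3; -1 1 0)² = 1/210, sgn -1
B: Δ = 2!·4!·2!/9! = 1/3780; Racah Σ t=0..1: t=0:+1/12 t=1:−1/48 = 1/16; ⇒ 3j(3 2 3; 2 -1 -1)² = 1/28, sgn +1
I_A²/I_B² = (1/210)/(1/28) = 2/15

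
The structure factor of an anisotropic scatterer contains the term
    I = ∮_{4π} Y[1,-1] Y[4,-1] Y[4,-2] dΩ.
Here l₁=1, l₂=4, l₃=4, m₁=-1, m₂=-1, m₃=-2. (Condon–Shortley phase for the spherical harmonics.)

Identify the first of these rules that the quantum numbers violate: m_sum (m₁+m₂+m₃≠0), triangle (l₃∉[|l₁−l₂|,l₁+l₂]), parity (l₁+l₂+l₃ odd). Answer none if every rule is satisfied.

m₁+m₂+m₃ = -1 − 1 − 2 = -4  ✗
triangle: |1−4|=3 ≤ l₃=4 ≤ 1+4=5
parity: l₁+l₂+l₃ = 9 is odd

m_sum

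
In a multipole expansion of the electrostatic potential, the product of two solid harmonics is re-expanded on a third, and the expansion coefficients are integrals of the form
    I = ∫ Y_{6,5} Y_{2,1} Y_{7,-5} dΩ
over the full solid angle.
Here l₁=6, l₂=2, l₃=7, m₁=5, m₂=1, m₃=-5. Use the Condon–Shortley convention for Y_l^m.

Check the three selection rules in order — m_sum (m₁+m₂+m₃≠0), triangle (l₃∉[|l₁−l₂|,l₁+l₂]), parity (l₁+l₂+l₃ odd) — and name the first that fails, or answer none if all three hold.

m_sum

m₁+m₂+m₃ = 5 + 1 − 5 = 1  ✗
triangle: |6−2|=4 ≤ l₃=7 ≤ 6+2=8
parity: l₁+l₂+l₃ = 15 is odd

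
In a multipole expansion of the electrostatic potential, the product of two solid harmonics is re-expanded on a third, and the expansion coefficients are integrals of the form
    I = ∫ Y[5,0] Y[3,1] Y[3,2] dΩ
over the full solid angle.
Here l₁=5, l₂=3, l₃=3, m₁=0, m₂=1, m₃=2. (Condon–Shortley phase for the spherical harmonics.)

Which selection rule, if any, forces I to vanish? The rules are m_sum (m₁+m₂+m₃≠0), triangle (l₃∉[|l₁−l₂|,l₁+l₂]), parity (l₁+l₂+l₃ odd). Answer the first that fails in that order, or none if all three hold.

m_sum

azimuthal sum: 0 + 1 + 2 = 3  ✗
2 ≤ 3 ≤ 8 (triangle on l)
L = 5 + 3 + 3 = 11 (odd)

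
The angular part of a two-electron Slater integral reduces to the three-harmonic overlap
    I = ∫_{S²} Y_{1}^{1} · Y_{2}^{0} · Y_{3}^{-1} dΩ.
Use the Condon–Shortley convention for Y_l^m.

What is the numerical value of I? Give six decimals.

Rules hold: Σm=0, L=6 even, 1≤3≤3.
N = 3·5·7 = 105
Δ = 0!·2!·4!/7! = 1/105
Racah Σ t=0..0: t=0:+1/4 = 1/4
⇒ 3j(1 2 3; 0 0 0)² = 3/35, sgn -1
Racah Σ t=0..0: t=0:+1/8 = 1/8
⇒ 3j(1 2 3; 1 0 -1)² = 2/35, sgn +1
4πI² = N·(3j₀)²·(3jₘ)² = 18/35
I = -1·√(0.514286/4π) = -0.20230066

-0.202301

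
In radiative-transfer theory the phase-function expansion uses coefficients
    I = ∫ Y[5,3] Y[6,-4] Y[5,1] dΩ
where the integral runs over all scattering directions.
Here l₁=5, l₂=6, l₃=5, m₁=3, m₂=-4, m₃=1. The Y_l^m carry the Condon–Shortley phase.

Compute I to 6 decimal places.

-0.069086

Rules hold: Σm=0, L=16 even, 1≤5≤11.
N = 11·13·11 = 1573
Δ = 6!·4!·6!/17! = 1/28588560
Racah Σ t=1..5: t=1:−1/345600 t=2:+1/13824 t=3:−1/5184 t=4:+1/13824 t=5:−1/345600 = -7/129600
⇒ 3j(5 6 5; 0 0 0)² = 80/7293, sgn +1
Racah Σ t=0..2: t=0:+1/138240 t=1:−1/86400 t=2:+1/829440 = -13/4147200
⇒ 3j(5 6 5; 3 -4 1)² = 13/3740, sgn -1
4πI² = N·(3j₀)²·(3jₘ)² = 52/867
I = -1·√(0.0599769/4π) = -0.06908555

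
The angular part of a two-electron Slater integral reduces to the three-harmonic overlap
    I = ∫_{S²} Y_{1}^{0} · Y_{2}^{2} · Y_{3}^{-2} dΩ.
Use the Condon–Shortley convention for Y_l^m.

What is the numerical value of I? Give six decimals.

0.184674

m-sum 0 ✓  L=6 even ✓  1≤3≤3 ✓
Π(2lᵢ+1) = 3×5×7 = 105
triangle coeff Δ(1,2,3) = 1/105
Σ_t [0,0]: t=0:+1/4 = 1/4
(3j)²=3/35 [(1 2 3; 0 0 0)], sign=-1
Σ_t [0,0]: t=0:+1/24 = 1/24
(3j)²=1/21 [(1 2 3; 0 2 -2)], sign=-1
⇒ 4πI² = 3/7
I = (+1)√(3/7/(4π)) = 0.18467439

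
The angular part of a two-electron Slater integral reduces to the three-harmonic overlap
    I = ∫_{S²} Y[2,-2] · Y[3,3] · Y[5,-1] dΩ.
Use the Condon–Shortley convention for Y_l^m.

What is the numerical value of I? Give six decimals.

-0.023961

m-sum 0 ✓  L=10 even ✓  1≤5≤5 ✓
Π(2lᵢ+1) = 5×7×11 = 385
triangle coeff Δ(2,3,5) = 1/2310
Σ_t [0,0]: t=0:+1/144 = 1/144
(3j)²=10/231 [(2 3 5; 0 0 0)], sign=-1
Σ_t [0,0]: t=0:+1/17280 = 1/17280
(3j)²=1/2310 [(2 3 5; -2 3 -1)], sign=+1
⇒ 4πI² = 5/693
I = (-1)√(5/693/(4π)) = -0.02396147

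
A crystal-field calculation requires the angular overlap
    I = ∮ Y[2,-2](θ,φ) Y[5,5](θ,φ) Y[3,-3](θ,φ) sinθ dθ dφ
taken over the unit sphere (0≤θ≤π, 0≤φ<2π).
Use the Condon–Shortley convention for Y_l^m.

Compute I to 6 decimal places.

-0.347235

Checks pass: Σm=0; 10 even; l₃=3∈[3,7].
(2·2+1)(2·5+1)(2·3+1) = 385
Δ: 4! 0! 6! / 11! → 1/2310
sum: t=2:+1/144 = 1/144
3j²(2 5 3; 0 0 0) = Δ·Π!·Σ² = 10/231  (sign -1)
sum: t=4:+1/17280 = 1/17280
3j²(2 5 3; -2 5 -3) = Δ·Π!·Σ² = 1/11  (sign +1)
combine: 4πI² = 385·10/231·1/11 = 50/33
take √, sign -1: I = -0.34723469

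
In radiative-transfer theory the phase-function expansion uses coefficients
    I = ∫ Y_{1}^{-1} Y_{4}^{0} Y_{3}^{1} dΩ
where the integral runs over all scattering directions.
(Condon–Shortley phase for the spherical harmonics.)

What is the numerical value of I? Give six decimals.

m-sum 0 ✓  L=8 even ✓  3≤3≤5 ✓
Π(2lᵢ+1) = 3×9×7 = 189
triangle coeff Δ(1,4,3) = 1/252
Σ_t [1,1]: t=1:−1/36 = -1/36
(3j)²=4/63 [(1 4 3; 0 0 0)], sign=+1
Σ_t [2,2]: t=2:+1/96 = 1/96
(3j)²=1/42 [(1 4 3; -1 0 1)], sign=+1
⇒ 4πI² = 2/7
I = (+1)√(2/7/(4π)) = 0.15078601

0.150786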